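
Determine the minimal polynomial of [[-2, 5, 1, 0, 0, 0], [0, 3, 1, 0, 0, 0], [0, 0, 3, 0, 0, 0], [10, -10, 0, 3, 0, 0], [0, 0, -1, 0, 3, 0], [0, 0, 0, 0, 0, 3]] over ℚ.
m_A(x) = (x - 3)^2(x + 2)

The characteristic polynomial factors as (x - 3)^5(x + 2). The minimal polynomial is ∏(x - λ)^{k_λ} where k_λ is the size of the largest Jordan block at λ.

For λ = -2: rank(A + 2I) = 5, and the largest Jordan block has size 1 (the smallest k with rank((A + 2I)^k) = rank((A + 2I)^(k+1))).
For λ = 3: rank(A - 3I) = 2, and the largest Jordan block has size 2 (the smallest k with rank((A - 3I)^k) = rank((A - 3I)^(k+1))).

So m_A(x) = (x - 3)^2(x + 2).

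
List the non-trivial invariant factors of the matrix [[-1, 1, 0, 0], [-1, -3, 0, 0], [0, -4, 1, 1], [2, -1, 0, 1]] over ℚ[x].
The Jordan structure of A has elementary divisors (x + 2)^2, (x - 1)^2. Arranging the block sizes at each eigenvalue in decreasing order and taking row products gives the invariant factors.

Invariant factors (smallest first, each dividing the next): (x - 1)^2(x + 2)^2.

Check: the last factor (x - 1)^2(x + 2)^2 is the minimal polynomial, and the product (x - 1)^2(x + 2)^2 is the characteristic polynomial.

(x - 1)^2(x + 2)^2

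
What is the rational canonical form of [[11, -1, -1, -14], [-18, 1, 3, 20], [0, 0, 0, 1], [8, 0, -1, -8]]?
The invariant factors of A (the non-unit diagonal entries of the Smith normal form of xI - A over ℚ[x]) are (x^2 - 2x + 3)^2, each dividing the next. The characteristic polynomial is their product, (x^2 - 2x + 3)^2.

The rational canonical form is the block-diagonal matrix of companion matrices C(f_i):
R = [[0, 0, 0, -9], [1, 0, 0, 12], [0, 1, 0, -10], [0, 0, 1, 4]].

Note the characteristic polynomial does not split into linear factors over ℚ, so A has no Jordan form over ℚ; the rational canonical form exists over any field.

R = [[0, 0, 0, -9], [1, 0, 0, 12], [0, 1, 0, -10], [0, 0, 1, 4]]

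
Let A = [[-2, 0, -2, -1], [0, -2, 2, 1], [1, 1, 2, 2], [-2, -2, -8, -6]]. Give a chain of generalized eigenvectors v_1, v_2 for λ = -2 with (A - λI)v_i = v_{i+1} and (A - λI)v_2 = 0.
We seek v_1 ∈ ker((A + 2I)^2) \ ker(A + 2I), then set v_{i+1} = (A + 2I) v_i.

One such chain is v_1 = [[0, 1, 1, -3]]^T, v_2 = [[1, -1, -1, 2]]^T. Check: (A + 2I) v_2 = [[0, 0, 0, 0]]^T = 0.

v_1 = [[0, 1, 1, -3]]^T, v_2 = [[1, -1, -1, 2]]^T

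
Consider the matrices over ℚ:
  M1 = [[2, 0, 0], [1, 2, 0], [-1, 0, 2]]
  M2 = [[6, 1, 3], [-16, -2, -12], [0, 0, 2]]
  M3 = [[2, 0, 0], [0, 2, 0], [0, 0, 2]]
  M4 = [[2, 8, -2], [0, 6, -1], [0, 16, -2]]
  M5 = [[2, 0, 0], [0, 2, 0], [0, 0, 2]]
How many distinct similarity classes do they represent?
2 classes: {M1, M2, M4}, {M3, M5}

Characteristic polynomials: χ_{M1} = (x - 2)^3, χ_{M2} = (x - 2)^3, χ_{M3} = (x - 2)^3, χ_{M4} = (x - 2)^3, χ_{M5} = (x - 2)^3.

{M1, M2, M4}: invariant factors x - 2, (x - 2)^2.

{M3, M5}: invariant factors x - 2, x - 2, x - 2.

Matrices are similar if and only if their invariant-factor lists agree; the partition into similarity classes is {M1, M2, M4}, {M3, M5}.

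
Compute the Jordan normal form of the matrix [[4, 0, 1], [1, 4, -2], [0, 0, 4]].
J = [[4, 1, 0], [0, 4, 1], [0, 0, 4]]

The characteristic polynomial is det(xI - A) = (x - 4)^3, so the eigenvalues are 4 (algebraic multiplicity 3).

For λ = 4: rank(A - 4I) = 2, rank((A - 4I)^2) = 1, rank((A - 4I)^3) = 0. The eigenspace has dimension 3 - 2 = 1, so there is 1 Jordan block; the rank sequence gives block sizes [3].

Assembling the blocks gives the Jordan form J above.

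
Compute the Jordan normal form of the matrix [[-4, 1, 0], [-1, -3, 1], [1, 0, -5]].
The characteristic polynomial is det(xI - A) = (x + 4)^3, so the eigenvalues are -4 (algebraic multiplicity 3).

For λ = -4: rank(A + 4I) = 2, rank((A + 4I)^2) = 1, rank((A + 4I)^3) = 0. The eigenspace has dimension 3 - 2 = 1, so there is 1 Jordan block; the rank sequence gives block sizes [3].

Assembling the blocks gives the Jordan form J above.

J = [[-4, 1, 0], [0, -4, 1], [0, 0, -4]]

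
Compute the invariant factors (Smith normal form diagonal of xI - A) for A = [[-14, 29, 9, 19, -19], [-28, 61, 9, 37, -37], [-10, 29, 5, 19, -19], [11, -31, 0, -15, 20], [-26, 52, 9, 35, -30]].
(x - 5)(x + 4), (x - 5)^2(x + 4)

The Jordan structure of A has elementary divisors (x + 4), (x + 4), (x - 5)^2, (x - 5). Arranging the block sizes at each eigenvalue in decreasing order and taking row products gives the invariant factors.

Invariant factors (smallest first, each dividing the next): (x - 5)(x + 4), (x - 5)^2(x + 4).

Check: the last factor (x - 5)^2(x + 4) is the minimal polynomial, and the product (x - 5)^3(x + 4)^2 is the characteristic polynomial.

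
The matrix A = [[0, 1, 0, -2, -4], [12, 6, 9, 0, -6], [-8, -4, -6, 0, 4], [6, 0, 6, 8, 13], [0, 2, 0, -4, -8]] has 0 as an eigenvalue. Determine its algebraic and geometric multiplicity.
The characteristic polynomial is x^5, so the factor x appears with exponent 5: the algebraic multiplicity is 5.

rank(A) = 3, so the eigenspace has dimension 5 - 3 = 2: the geometric multiplicity is 2.

Since 2 < 5, A is not diagonalizable.

algebraic multiplicity 5, geometric multiplicity 2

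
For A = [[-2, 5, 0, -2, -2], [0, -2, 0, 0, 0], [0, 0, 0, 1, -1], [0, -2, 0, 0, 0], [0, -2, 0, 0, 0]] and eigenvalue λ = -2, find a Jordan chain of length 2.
We seek v_1 ∈ ker((A + 2I)^2) \ ker(A + 2I), then set v_{i+1} = (A + 2I) v_i.

One such chain is v_1 = [[0, 1, 0, 1, 1]]^T, v_2 = [[1, 0, 0, 0, 0]]^T. Check: (A + 2I) v_2 = [[0, 0, 0, 0, 0]]^T = 0.

v_1 = [[0, 1, 0, 1, 1]]^T, v_2 = [[1, 0, 0, 0, 0]]^T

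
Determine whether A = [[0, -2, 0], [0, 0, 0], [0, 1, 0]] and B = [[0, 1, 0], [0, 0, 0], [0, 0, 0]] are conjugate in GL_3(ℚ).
Yes.

Two matrices over a field are similar if and only if they have the same invariant factors.

Both A and B have characteristic polynomial x^3 and minimal polynomial x^2. Computing further, both have invariant factors x, x^2. Hence A and B are similar.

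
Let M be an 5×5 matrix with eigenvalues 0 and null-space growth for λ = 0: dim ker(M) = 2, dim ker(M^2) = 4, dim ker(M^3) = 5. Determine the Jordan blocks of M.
Jordan blocks: (0, 3), (0, 2)

λ = 0: successive nullity increments [2, 2, 1] count blocks of size ≥ k; block sizes are [3, 2].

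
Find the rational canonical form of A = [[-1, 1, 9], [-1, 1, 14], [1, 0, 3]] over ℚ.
The invariant factors of A (the non-unit diagonal entries of the Smith normal form of xI - A over ℚ[x]) are (x - 5)(x + 1)^2, each dividing the next. The characteristic polynomial is their product, (x - 5)(x + 1)^2.

The rational canonical form is the block-diagonal matrix of companion matrices C(f_i):
R = [[0, 0, 5], [1, 0, 9], [0, 1, 3]].

R = [[0, 0, 5], [1, 0, 9], [0, 1, 3]]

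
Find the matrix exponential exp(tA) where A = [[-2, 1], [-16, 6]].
e^{tA} = [[(1 - 4*t)*e^{2*t}, t*e^{2*t}], [-16*t*e^{2*t}, (4*t + 1)*e^{2*t}]]

A has Jordan form J = [[2, 1], [0, 2]] with A = PJP^{-1}, so e^{tA} = P e^{tJ} P^{-1}.

For a Jordan block J_k(λ), e^{tJ_k(λ)} = e^{λt} · (I + tN + t^2 N^2/2! + ... + t^{k-1} N^{k-1}/(k-1)!) where N is the nilpotent superdiagonal part.

Assembling the blocks and conjugating back gives the entries of e^{tA} as shown above.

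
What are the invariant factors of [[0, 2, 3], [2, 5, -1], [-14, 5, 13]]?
The Jordan structure of A has elementary divisors (x - 6)^3. Arranging the block sizes at each eigenvalue in decreasing order and taking row products gives the invariant factors.

Invariant factors (smallest first, each dividing the next): (x - 6)^3.

Check: the last factor (x - 6)^3 is the minimal polynomial, and the product (x - 6)^3 is the characteristic polynomial.

(x - 6)^3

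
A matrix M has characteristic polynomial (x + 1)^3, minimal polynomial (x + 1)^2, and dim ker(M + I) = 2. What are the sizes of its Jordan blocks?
Jordan blocks: (-1, 2), (-1, 1)

λ = -1: algebraic multiplicity 3 (exponent in χ_M), largest block size 2 (exponent in m_M), 2 blocks (geometric multiplicity). These force block sizes [2, 1].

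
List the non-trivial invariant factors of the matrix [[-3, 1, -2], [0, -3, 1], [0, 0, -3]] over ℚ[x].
(x + 3)^3

The Jordan structure of A has elementary divisors (x + 3)^3. Arranging the block sizes at each eigenvalue in decreasing order and taking row products gives the invariant factors.

Invariant factors (smallest first, each dividing the next): (x + 3)^3.

Check: the last factor (x + 3)^3 is the minimal polynomial, and the product (x + 3)^3 is the characteristic polynomial.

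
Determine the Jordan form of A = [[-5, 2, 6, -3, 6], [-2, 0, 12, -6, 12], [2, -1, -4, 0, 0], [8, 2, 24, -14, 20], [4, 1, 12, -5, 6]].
The characteristic polynomial is det(xI - A) = (x + 1)(x + 4)^4, so the eigenvalues are -4 (algebraic multiplicity 4), -1 (algebraic multiplicity 1).

For λ = -4: rank(A + 4I) = 3, rank((A + 4I)^2) = 1. The eigenspace has dimension 5 - 3 = 2, so there are 2 Jordan blocks; the rank sequence gives block sizes [2, 2].

For λ = -1: algebraic multiplicity 1 gives one 1×1 block.

Assembling the blocks gives the Jordan form J above.

J = [[-4, 1, 0, 0, 0], [0, -4, 0, 0, 0], [0, 0, -4, 1, 0], [0, 0, 0, -4, 0], [0, 0, 0, 0, -1]]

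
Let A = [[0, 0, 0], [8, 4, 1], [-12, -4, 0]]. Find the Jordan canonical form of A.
The characteristic polynomial is det(xI - A) = x(x - 2)^2, so the eigenvalues are 0 (algebraic multiplicity 1), 2 (algebraic multiplicity 2).

For λ = 0: algebraic multiplicity 1 gives one 1×1 block.

For λ = 2: rank(A - 2I) = 2, rank((A - 2I)^2) = 1. The eigenspace has dimension 3 - 2 = 1, so there is 1 Jordan block; the rank sequence gives block sizes [2].

Assembling the blocks gives the Jordan form J above.

J = [[0, 0, 0], [0, 2, 1], [0, 0, 2]]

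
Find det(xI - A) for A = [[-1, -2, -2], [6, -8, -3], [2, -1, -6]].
χ_A(x) = (x + 5)^3

xI - A = [[x + 1, 2, 2], [-6, x + 8, 3], [-2, 1, x + 6]].

Expanding det(xI - A) along the first row:
det(xI - A) = + (x + 1)·det([[x + 8, 3], [1, x + 6]]) - (2)·det([[-6, 3], [-2, x + 6]]) + (2)·det([[-6, x + 8], [-2, 1]]).

Evaluating gives χ_A(x) = x^3 + 15x^2 + 75x + 125 = (x + 5)^3.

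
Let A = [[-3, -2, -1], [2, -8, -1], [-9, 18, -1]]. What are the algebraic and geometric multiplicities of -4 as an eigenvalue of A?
The characteristic polynomial is (x + 4)^3, so the factor x + 4 appears with exponent 3: the algebraic multiplicity is 3.

rank(A + 4I) = 2, so the eigenspace has dimension 3 - 2 = 1: the geometric multiplicity is 1.

Since 1 < 3, A is not diagonalizable.

algebraic multiplicity 3, geometric multiplicity 1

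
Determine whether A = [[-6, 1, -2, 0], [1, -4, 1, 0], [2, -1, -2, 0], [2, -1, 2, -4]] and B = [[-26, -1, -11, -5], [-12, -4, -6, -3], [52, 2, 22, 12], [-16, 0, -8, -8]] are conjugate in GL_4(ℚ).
Yes.

Two matrices over a field are similar if and only if they have the same invariant factors.

Both A and B have characteristic polynomial (x + 4)^4 and minimal polynomial (x + 4)^3. Computing further, both have invariant factors x + 4, (x + 4)^3. Hence A and B are similar.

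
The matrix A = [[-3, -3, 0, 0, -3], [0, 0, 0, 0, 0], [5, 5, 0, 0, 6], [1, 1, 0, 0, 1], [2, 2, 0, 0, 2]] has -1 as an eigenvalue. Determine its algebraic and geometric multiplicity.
algebraic multiplicity 1, geometric multiplicity 1

The characteristic polynomial is x^4(x + 1), so the factor x + 1 appears with exponent 1: the algebraic multiplicity is 1.

rank(A + I) = 4, so the eigenspace has dimension 5 - 4 = 1: the geometric multiplicity is 1.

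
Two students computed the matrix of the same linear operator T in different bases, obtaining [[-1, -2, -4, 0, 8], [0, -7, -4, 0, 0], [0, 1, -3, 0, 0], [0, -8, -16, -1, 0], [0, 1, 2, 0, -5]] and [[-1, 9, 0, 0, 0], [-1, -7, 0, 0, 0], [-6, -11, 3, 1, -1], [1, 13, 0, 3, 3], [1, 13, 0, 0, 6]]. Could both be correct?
trace(A) = -17 but trace(B) = 4. The trace is a similarity invariant, so A and B are not similar.

No.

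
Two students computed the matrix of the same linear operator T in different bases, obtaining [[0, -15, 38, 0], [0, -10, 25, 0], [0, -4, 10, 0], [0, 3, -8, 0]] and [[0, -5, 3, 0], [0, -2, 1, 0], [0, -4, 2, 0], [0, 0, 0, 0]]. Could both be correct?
Yes.

Two matrices over a field are similar if and only if they have the same invariant factors.

Both A and B have characteristic polynomial x^4 and minimal polynomial x^3. Computing further, both have invariant factors x, x^3. Hence A and B are similar.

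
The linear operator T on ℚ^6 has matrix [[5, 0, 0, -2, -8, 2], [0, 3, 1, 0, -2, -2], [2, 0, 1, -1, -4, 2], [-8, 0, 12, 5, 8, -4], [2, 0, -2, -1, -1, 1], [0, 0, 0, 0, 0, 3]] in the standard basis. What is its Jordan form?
J = [[1, 0, 0, 0, 0, 0], [0, 3, 1, 0, 0, 0], [0, 0, 3, 1, 0, 0], [0, 0, 0, 3, 0, 0], [0, 0, 0, 0, 3, 1], [0, 0, 0, 0, 0, 3]]

The characteristic polynomial is det(xI - A) = (x - 3)^5(x - 1), so the eigenvalues are 1 (algebraic multiplicity 1), 3 (algebraic multiplicity 5).

For λ = 1: algebraic multiplicity 1 gives one 1×1 block.

For λ = 3: rank(A - 3I) = 4, rank((A - 3I)^2) = 2, rank((A - 3I)^3) = 1. The eigenspace has dimension 6 - 4 = 2, so there are 2 Jordan blocks; the rank sequence gives block sizes [3, 2].

Assembling the blocks gives the Jordan form J above.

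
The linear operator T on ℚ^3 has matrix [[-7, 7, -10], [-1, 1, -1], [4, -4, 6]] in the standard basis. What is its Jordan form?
J = [[0, 1, 0], [0, 0, 1], [0, 0, 0]]

The characteristic polynomial is det(xI - A) = x^3, so the eigenvalues are 0 (algebraic multiplicity 3).

For λ = 0: rank(A) = 2, rank(A^2) = 1, rank(A^3) = 0. The eigenspace has dimension 3 - 2 = 1, so there is 1 Jordan block; the rank sequence gives block sizes [3].

Assembling the blocks gives the Jordan form J above.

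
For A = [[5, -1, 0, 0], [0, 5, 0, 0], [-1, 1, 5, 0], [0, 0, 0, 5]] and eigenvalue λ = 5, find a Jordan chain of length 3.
We seek v_1 ∈ ker((A - 5I)^3) \ ker((A - 5I)^2), then set v_{i+1} = (A - 5I) v_i.

One such chain is v_1 = [[0, 1, -1, -1]]^T, v_2 = [[-1, 0, 1, 0]]^T, v_3 = [[0, 0, 1, 0]]^T. Check: (A - 5I) v_3 = [[0, 0, 0, 0]]^T = 0.

v_1 = [[0, 1, -1, -1]]^T, v_2 = [[-1, 0, 1, 0]]^T, v_3 = [[0, 0, 1, 0]]^T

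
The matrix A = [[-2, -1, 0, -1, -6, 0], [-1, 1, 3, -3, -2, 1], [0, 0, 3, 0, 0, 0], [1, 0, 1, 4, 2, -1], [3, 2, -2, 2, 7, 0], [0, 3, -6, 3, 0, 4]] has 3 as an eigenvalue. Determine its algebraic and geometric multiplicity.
The characteristic polynomial is (x - 4)^3(x - 3)(x - 1)^2, so the factor x - 3 appears with exponent 1: the algebraic multiplicity is 1.

rank(A - 3I) = 5, so the eigenspace has dimension 6 - 5 = 1: the geometric multiplicity is 1.

algebraic multiplicity 1, geometric multiplicity 1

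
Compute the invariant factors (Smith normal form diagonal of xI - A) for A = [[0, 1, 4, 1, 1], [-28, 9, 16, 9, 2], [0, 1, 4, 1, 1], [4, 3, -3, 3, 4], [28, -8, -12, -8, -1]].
x, x(x - 5)^3

The Jordan structure of A has elementary divisors x, x, (x - 5)^3. Arranging the block sizes at each eigenvalue in decreasing order and taking row products gives the invariant factors.

Invariant factors (smallest first, each dividing the next): x, x(x - 5)^3.

Check: the last factor x(x - 5)^3 is the minimal polynomial, and the product x^2(x - 5)^3 is the characteristic polynomial.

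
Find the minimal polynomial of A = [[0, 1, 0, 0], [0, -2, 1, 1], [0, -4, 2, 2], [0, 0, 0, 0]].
m_A(x) = x^3

The characteristic polynomial factors as x^4. The minimal polynomial is ∏(x - λ)^{k_λ} where k_λ is the size of the largest Jordan block at λ.

For λ = 0: rank(A) = 2, and the largest Jordan block has size 3 (the smallest k with rank(A^k) = rank(A^(k+1))).

So m_A(x) = x^3.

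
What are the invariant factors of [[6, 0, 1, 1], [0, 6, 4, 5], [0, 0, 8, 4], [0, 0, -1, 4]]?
The Jordan structure of A has elementary divisors (x - 6)^3, (x - 6). Arranging the block sizes at each eigenvalue in decreasing order and taking row products gives the invariant factors.

Invariant factors (smallest first, each dividing the next): x - 6, (x - 6)^3.

Check: the last factor (x - 6)^3 is the minimal polynomial, and the product (x - 6)^4 is the characteristic polynomial.

x - 6, (x - 6)^3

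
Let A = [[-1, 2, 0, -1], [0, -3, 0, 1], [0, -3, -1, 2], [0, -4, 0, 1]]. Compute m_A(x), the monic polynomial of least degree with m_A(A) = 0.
The characteristic polynomial factors as (x + 1)^4. The minimal polynomial is ∏(x - λ)^{k_λ} where k_λ is the size of the largest Jordan block at λ.

For λ = -1: rank(A + I) = 2, and the largest Jordan block has size 3 (the smallest k with rank((A + I)^k) = rank((A + I)^(k+1))).

So m_A(x) = (x + 1)^3.

m_A(x) = (x + 1)^3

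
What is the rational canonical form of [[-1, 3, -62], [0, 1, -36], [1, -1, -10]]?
R = [[0, 0, 0], [1, 0, -25], [0, 1, -10]]

The invariant factors of A (the non-unit diagonal entries of the Smith normal form of xI - A over ℚ[x]) are x(x + 5)^2, each dividing the next. The characteristic polynomial is their product, x(x + 5)^2.

The rational canonical form is the block-diagonal matrix of companion matrices C(f_i):
R = [[0, 0, 0], [1, 0, -25], [0, 1, -10]].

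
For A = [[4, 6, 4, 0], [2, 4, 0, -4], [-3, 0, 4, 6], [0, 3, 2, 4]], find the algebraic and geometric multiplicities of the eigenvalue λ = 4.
algebraic multiplicity 4, geometric multiplicity 2

The characteristic polynomial is (x - 4)^4, so the factor x - 4 appears with exponent 4: the algebraic multiplicity is 4.

rank(A - 4I) = 2, so the eigenspace has dimension 4 - 2 = 2: the geometric multiplicity is 2.

Since 2 < 4, A is not diagonalizable.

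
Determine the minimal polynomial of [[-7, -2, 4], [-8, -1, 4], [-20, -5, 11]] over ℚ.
The characteristic polynomial factors as (x - 1)^3. The minimal polynomial is ∏(x - λ)^{k_λ} where k_λ is the size of the largest Jordan block at λ.

For λ = 1: rank(A - I) = 1, and the largest Jordan block has size 2 (the smallest k with rank((A - I)^k) = rank((A - I)^(k+1))).

So m_A(x) = (x - 1)^2.

m_A(x) = (x - 1)^2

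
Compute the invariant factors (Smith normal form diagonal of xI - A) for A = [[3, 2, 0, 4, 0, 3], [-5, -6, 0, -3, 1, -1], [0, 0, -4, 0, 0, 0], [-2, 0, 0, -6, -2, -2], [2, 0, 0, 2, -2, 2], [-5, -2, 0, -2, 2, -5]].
The Jordan structure of A has elementary divisors (x + 4)^2, (x + 4), (x + 4), (x + 2)^2. Arranging the block sizes at each eigenvalue in decreasing order and taking row products gives the invariant factors.

Invariant factors (smallest first, each dividing the next): x + 4, x + 4, (x + 2)^2(x + 4)^2.

Check: the last factor (x + 2)^2(x + 4)^2 is the minimal polynomial, and the product (x + 2)^2(x + 4)^4 is the characteristic polynomial.

x + 4, x + 4, (x + 2)^2(x + 4)^2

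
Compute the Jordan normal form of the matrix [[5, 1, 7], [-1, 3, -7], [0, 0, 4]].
The characteristic polynomial is det(xI - A) = (x - 4)^3, so the eigenvalues are 4 (algebraic multiplicity 3).

For λ = 4: rank(A - 4I) = 1, rank((A - 4I)^2) = 0. The eigenspace has dimension 3 - 1 = 2, so there are 2 Jordan blocks; the rank sequence gives block sizes [2, 1].

Assembling the blocks gives the Jordan form J above.

J = [[4, 1, 0], [0, 4, 0], [0, 0, 4]]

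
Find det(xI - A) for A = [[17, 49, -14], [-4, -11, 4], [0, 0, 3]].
xI - A = [[x - 17, -49, 14], [4, x + 11, -4], [0, 0, x - 3]].

Expanding det(xI - A) along the first row:
det(xI - A) = + (x - 17)·det([[x + 11, -4], [0, x - 3]]) - (-49)·det([[4, -4], [0, x - 3]]) + (14)·det([[4, x + 11], [0, 0]]).

Evaluating gives χ_A(x) = x^3 - 9x^2 + 27x - 27 = (x - 3)^3.

χ_A(x) = (x - 3)^3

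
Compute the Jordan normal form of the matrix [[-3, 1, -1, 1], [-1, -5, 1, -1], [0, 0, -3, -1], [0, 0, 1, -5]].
J = [[-4, 1, 0, 0], [0, -4, 0, 0], [0, 0, -4, 1], [0, 0, 0, -4]]

The characteristic polynomial is det(xI - A) = (x + 4)^4, so the eigenvalues are -4 (algebraic multiplicity 4).

For λ = -4: rank(A + 4I) = 2, rank((A + 4I)^2) = 0. The eigenspace has dimension 4 - 2 = 2, so there are 2 Jordan blocks; the rank sequence gives block sizes [2, 2].

Assembling the blocks gives the Jordan form J above.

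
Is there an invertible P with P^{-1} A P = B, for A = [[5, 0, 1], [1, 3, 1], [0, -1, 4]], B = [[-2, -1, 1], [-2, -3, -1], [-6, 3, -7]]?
trace(A) = 12 but trace(B) = -12. The trace is a similarity invariant, so A and B are not similar.

No.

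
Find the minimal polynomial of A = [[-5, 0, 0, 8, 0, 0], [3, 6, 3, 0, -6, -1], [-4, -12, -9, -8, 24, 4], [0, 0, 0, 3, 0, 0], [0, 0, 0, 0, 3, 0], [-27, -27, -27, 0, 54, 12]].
m_A(x) = (x - 3)^2(x + 5)

The characteristic polynomial factors as (x - 3)^5(x + 5). The minimal polynomial is ∏(x - λ)^{k_λ} where k_λ is the size of the largest Jordan block at λ.

For λ = -5: rank(A + 5I) = 5, and the largest Jordan block has size 1 (the smallest k with rank((A + 5I)^k) = rank((A + 5I)^(k+1))).
For λ = 3: rank(A - 3I) = 2, and the largest Jordan block has size 2 (the smallest k with rank((A - 3I)^k) = rank((A - 3I)^(k+1))).

So m_A(x) = (x - 3)^2(x + 5).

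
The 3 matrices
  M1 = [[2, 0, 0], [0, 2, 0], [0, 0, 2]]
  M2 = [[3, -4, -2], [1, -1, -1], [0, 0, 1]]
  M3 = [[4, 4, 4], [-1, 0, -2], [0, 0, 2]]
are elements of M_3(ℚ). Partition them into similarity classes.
Characteristic polynomials: χ_{M1} = (x - 2)^3, χ_{M2} = (x - 1)^3, χ_{M3} = (x - 2)^3.

{M1}: invariant factors x - 2, x - 2, x - 2.

{M2}: invariant factors x - 1, (x - 1)^2.

{M3}: invariant factors x - 2, (x - 2)^2.

Matrices are similar if and only if their invariant-factor lists agree; the partition into similarity classes is {M1}, {M2}, {M3}.

3 classes: {M1}, {M2}, {M3}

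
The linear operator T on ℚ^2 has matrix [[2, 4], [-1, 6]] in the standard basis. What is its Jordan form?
J = [[4, 1], [0, 4]]

The characteristic polynomial is det(xI - A) = (x - 4)^2, so the eigenvalues are 4 (algebraic multiplicity 2).

For λ = 4: rank(A - 4I) = 1, rank((A - 4I)^2) = 0. The eigenspace has dimension 2 - 1 = 1, so there is 1 Jordan block; the rank sequence gives block sizes [2].

Assembling the blocks gives the Jordan form J above.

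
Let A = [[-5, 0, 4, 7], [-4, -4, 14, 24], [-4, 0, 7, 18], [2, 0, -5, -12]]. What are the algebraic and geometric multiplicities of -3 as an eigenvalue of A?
algebraic multiplicity 2, geometric multiplicity 1

The characteristic polynomial is (x + 3)^2(x + 4)^2, so the factor x + 3 appears with exponent 2: the algebraic multiplicity is 2.

rank(A + 3I) = 3, so the eigenspace has dimension 4 - 3 = 1: the geometric multiplicity is 1.

Since 1 < 2, A is not diagonalizable.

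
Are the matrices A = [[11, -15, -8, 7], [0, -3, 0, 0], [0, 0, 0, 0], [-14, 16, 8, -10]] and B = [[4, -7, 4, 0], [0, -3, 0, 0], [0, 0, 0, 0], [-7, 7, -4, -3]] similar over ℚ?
No.

Both have characteristic polynomial x(x - 4)(x + 3)^2, but the minimal polynomial of A is x(x - 4)(x + 3)^2 while the minimal polynomial of B is x(x - 4)(x + 3). The minimal polynomial is a similarity invariant, so A and B are not similar.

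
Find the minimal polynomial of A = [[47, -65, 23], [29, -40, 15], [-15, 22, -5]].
m_A(x) = (x - 3)^2(x + 4)

The characteristic polynomial factors as (x - 3)^2(x + 4). The minimal polynomial is ∏(x - λ)^{k_λ} where k_λ is the size of the largest Jordan block at λ.

For λ = -4: rank(A + 4I) = 2, and the largest Jordan block has size 1 (the smallest k with rank((A + 4I)^k) = rank((A + 4I)^(k+1))).
For λ = 3: rank(A - 3I) = 2, and the largest Jordan block has size 2 (the smallest k with rank((A - 3I)^k) = rank((A - 3I)^(k+1))).

So m_A(x) = (x - 3)^2(x + 4).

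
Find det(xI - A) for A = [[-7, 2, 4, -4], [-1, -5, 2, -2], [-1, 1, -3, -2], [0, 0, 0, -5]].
xI - A = [[x + 7, -2, -4, 4], [1, x + 5, -2, 2], [1, -1, x + 3, 2], [0, 0, 0, x + 5]].

Expanding det(xI - A) along the first row:
det(xI - A) = + (x + 7)·det([[x + 5, -2, 2], [-1, x + 3, 2], [0, 0, x + 5]]) - (-2)·det([[1, -2, 2], [1, x + 3, 2], [0, 0, x + 5]]) + (-4)·det([[1, x + 5, 2], [1, -1, 2], [0, 0, x + 5]]) - (4)·det([[1, x + 5, -2], [1, -1, x + 3], [0, 0, 0]]).

Evaluating gives χ_A(x) = x^4 + 20x^3 + 150x^2 + 500x + 625 = (x + 5)^4.

χ_A(x) = (x + 5)^4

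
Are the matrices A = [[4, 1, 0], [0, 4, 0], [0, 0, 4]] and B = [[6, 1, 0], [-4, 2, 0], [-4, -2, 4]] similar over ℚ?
Yes.

Two matrices over a field are similar if and only if they have the same invariant factors.

Both A and B have characteristic polynomial (x - 4)^3 and minimal polynomial (x - 4)^2. Computing further, both have invariant factors x - 4, (x - 4)^2. Hence A and B are similar.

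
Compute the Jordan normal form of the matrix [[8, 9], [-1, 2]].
J = [[5, 1], [0, 5]]

The characteristic polynomial is det(xI - A) = (x - 5)^2, so the eigenvalues are 5 (algebraic multiplicity 2).

For λ = 5: rank(A - 5I) = 1, rank((A - 5I)^2) = 0. The eigenspace has dimension 2 - 1 = 1, so there is 1 Jordan block; the rank sequence gives block sizes [2].

Assembling the blocks gives the Jordan form J above.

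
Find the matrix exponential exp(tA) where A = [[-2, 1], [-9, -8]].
e^{tA} = [[(3*t + 1)*e^{-5*t}, t*e^{-5*t}], [-9*t*e^{-5*t}, (1 - 3*t)*e^{-5*t}]]

A has Jordan form J = [[-5, 1], [0, -5]] with A = PJP^{-1}, so e^{tA} = P e^{tJ} P^{-1}.

For a Jordan block J_k(λ), e^{tJ_k(λ)} = e^{λt} · (I + tN + t^2 N^2/2! + ... + t^{k-1} N^{k-1}/(k-1)!) where N is the nilpotent superdiagonal part.

Assembling the blocks and conjugating back gives the entries of e^{tA} as shown above.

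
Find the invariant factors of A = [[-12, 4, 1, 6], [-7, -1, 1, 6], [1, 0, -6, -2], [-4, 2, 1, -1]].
x + 5, (x + 5)^3

The Jordan structure of A has elementary divisors (x + 5)^3, (x + 5). Arranging the block sizes at each eigenvalue in decreasing order and taking row products gives the invariant factors.

Invariant factors (smallest first, each dividing the next): x + 5, (x + 5)^3.

Check: the last factor (x + 5)^3 is the minimal polynomial, and the product (x + 5)^4 is the characteristic polynomial.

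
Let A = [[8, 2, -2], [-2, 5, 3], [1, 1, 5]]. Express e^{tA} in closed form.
e^{tA} = [[(-t^2 + 2*t + 1)*e^{6*t}, 2*t*e^{6*t}, 2*t*(t - 1)*e^{6*t}], [t*(t - 4)*e^{6*t}/2, (1 - t)*e^{6*t}, t*(3 - t)*e^{6*t}], [t*(2 - t)*e^{6*t}/2, t*e^{6*t}, (t^2 - t + 1)*e^{6*t}]]

A has Jordan form J = [[6, 1, 0], [0, 6, 1], [0, 0, 6]] with A = PJP^{-1}, so e^{tA} = P e^{tJ} P^{-1}.

For a Jordan block J_k(λ), e^{tJ_k(λ)} = e^{λt} · (I + tN + t^2 N^2/2! + ... + t^{k-1} N^{k-1}/(k-1)!) where N is the nilpotent superdiagonal part.

Assembling the blocks and conjugating back gives the entries of e^{tA} as shown above.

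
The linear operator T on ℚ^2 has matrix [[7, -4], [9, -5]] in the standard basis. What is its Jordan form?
The characteristic polynomial is det(xI - A) = (x - 1)^2, so the eigenvalues are 1 (algebraic multiplicity 2).

For λ = 1: rank(A - I) = 1, rank((A - I)^2) = 0. The eigenspace has dimension 2 - 1 = 1, so there is 1 Jordan block; the rank sequence gives block sizes [2].

Assembling the blocks gives the Jordan form J above.

J = [[1, 1], [0, 1]]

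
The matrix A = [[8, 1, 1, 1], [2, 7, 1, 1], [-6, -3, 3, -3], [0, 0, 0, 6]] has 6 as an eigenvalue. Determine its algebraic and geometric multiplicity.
The characteristic polynomial is (x - 6)^4, so the factor x - 6 appears with exponent 4: the algebraic multiplicity is 4.

rank(A - 6I) = 1, so the eigenspace has dimension 4 - 1 = 3: the geometric multiplicity is 3.

Since 3 < 4, A is not diagonalizable.

algebraic multiplicity 4, geometric multiplicity 3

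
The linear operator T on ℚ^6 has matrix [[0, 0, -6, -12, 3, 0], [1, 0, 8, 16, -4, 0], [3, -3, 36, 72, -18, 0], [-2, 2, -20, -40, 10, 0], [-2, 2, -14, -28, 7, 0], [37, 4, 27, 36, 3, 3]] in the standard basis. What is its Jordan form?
J = [[0, 1, 0, 0, 0, 0], [0, 0, 1, 0, 0, 0], [0, 0, 0, 0, 0, 0], [0, 0, 0, 0, 0, 0], [0, 0, 0, 0, 3, 0], [0, 0, 0, 0, 0, 3]]

The characteristic polynomial is det(xI - A) = x^4(x - 3)^2, so the eigenvalues are 0 (algebraic multiplicity 4), 3 (algebraic multiplicity 2).

For λ = 0: rank(A) = 4, rank(A^2) = 3, rank(A^3) = 2. The eigenspace has dimension 6 - 4 = 2, so there are 2 Jordan blocks; the rank sequence gives block sizes [3, 1].

For λ = 3: rank(A - 3I) = 4. The eigenspace has dimension 6 - 4 = 2, so there are 2 Jordan blocks; the rank sequence gives block sizes [1, 1].

Assembling the blocks gives the Jordan form J above.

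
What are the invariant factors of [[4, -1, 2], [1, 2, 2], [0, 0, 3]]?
x - 3, (x - 3)^2

The Jordan structure of A has elementary divisors (x - 3)^2, (x - 3). Arranging the block sizes at each eigenvalue in decreasing order and taking row products gives the invariant factors.

Invariant factors (smallest first, each dividing the next): x - 3, (x - 3)^2.

Check: the last factor (x - 3)^2 is the minimal polynomial, and the product (x - 3)^3 is the characteristic polynomial.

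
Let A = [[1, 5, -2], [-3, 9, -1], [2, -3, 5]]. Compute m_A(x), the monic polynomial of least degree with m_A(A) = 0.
The characteristic polynomial factors as (x - 5)^3. The minimal polynomial is ∏(x - λ)^{k_λ} where k_λ is the size of the largest Jordan block at λ.

For λ = 5: rank(A - 5I) = 2, and the largest Jordan block has size 3 (the smallest k with rank((A - 5I)^k) = rank((A - 5I)^(k+1))).

So m_A(x) = (x - 5)^3.

m_A(x) = (x - 5)^3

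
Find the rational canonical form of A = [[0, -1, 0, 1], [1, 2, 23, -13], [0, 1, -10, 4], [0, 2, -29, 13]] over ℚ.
R = [[0, 0, 0, 5], [1, 0, 0, -21], [0, 1, 0, 4], [0, 0, 1, 5]]

The invariant factors of A (the non-unit diagonal entries of the Smith normal form of xI - A over ℚ[x]) are (x - 5)(x^3 - 4x + 1), each dividing the next. The characteristic polynomial is their product, (x - 5)(x^3 - 4x + 1).

The rational canonical form is the block-diagonal matrix of companion matrices C(f_i):
R = [[0, 0, 0, 5], [1, 0, 0, -21], [0, 1, 0, 4], [0, 0, 1, 5]].

Note the characteristic polynomial does not split into linear factors over ℚ, so A has no Jordan form over ℚ; the rational canonical form exists over any field.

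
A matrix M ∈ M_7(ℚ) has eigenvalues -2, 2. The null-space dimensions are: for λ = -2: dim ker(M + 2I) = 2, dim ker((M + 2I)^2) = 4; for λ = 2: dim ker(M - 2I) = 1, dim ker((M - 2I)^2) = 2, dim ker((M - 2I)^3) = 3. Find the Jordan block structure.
Jordan blocks: (-2, 2), (-2, 2), (2, 3)

λ = -2: successive nullity increments [2, 2] count blocks of size ≥ k; block sizes are [2, 2].
λ = 2: successive nullity increments [1, 1, 1] count blocks of size ≥ k; block sizes are [3].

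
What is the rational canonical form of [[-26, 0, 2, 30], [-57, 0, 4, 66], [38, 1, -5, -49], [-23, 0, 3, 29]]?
The invariant factors of A (the non-unit diagonal entries of the Smith normal form of xI - A over ℚ[x]) are (x - 4)(x + 2)^3, each dividing the next. The characteristic polynomial is their product, (x - 4)(x + 2)^3.

The rational canonical form is the block-diagonal matrix of companion matrices C(f_i):
R = [[0, 0, 0, 32], [1, 0, 0, 40], [0, 1, 0, 12], [0, 0, 1, -2]].

R = [[0, 0, 0, 32], [1, 0, 0, 40], [0, 1, 0, 12], [0, 0, 1, -2]]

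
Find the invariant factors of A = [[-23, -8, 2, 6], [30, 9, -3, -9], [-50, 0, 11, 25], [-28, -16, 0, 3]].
The Jordan structure of A has elementary divisors (x + 3), (x - 1)^3. Arranging the block sizes at each eigenvalue in decreasing order and taking row products gives the invariant factors.

Invariant factors (smallest first, each dividing the next): (x - 1)^3(x + 3).

Check: the last factor (x - 1)^3(x + 3) is the minimal polynomial, and the product (x - 1)^3(x + 3) is the characteristic polynomial.

(x - 1)^3(x + 3)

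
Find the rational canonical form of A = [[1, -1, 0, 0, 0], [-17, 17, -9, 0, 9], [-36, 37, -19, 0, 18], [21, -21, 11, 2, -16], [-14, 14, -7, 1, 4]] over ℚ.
R = [[0, 0, 0, 0, -9], [1, 0, 0, 0, 9], [0, 1, 0, 0, 3], [0, 0, 1, 0, -9], [0, 0, 0, 1, 5]]

The invariant factors of A (the non-unit diagonal entries of the Smith normal form of xI - A over ℚ[x]) are (x + 1)(x^2 - 3x + 3)^2, each dividing the next. The characteristic polynomial is their product, (x + 1)(x^2 - 3x + 3)^2.

The rational canonical form is the block-diagonal matrix of companion matrices C(f_i):
R = [[0, 0, 0, 0, -9], [1, 0, 0, 0, 9], [0, 1, 0, 0, 3], [0, 0, 1, 0, -9], [0, 0, 0, 1, 5]].

Note the characteristic polynomial does not split into linear factors over ℚ, so A has no Jordan form over ℚ; the rational canonical form exists over any field.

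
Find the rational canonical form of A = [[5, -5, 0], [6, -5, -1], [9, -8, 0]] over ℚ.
The invariant factors of A (the non-unit diagonal entries of the Smith normal form of xI - A over ℚ[x]) are x^3 - 3x - 5, each dividing the next. The characteristic polynomial is their product, x^3 - 3x - 5.

The rational canonical form is the block-diagonal matrix of companion matrices C(f_i):
R = [[0, 0, 5], [1, 0, 3], [0, 1, 0]].

Note the characteristic polynomial does not split into linear factors over ℚ, so A has no Jordan form over ℚ; the rational canonical form exists over any field.

R = [[0, 0, 5], [1, 0, 3], [0, 1, 0]]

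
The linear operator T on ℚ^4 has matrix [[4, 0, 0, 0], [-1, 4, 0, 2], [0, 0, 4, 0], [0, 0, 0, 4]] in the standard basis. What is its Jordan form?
The characteristic polynomial is det(xI - A) = (x - 4)^4, so the eigenvalues are 4 (algebraic multiplicity 4).

For λ = 4: rank(A - 4I) = 1, rank((A - 4I)^2) = 0. The eigenspace has dimension 4 - 1 = 3, so there are 3 Jordan blocks; the rank sequence gives block sizes [2, 1, 1].

Assembling the blocks gives the Jordan form J above.

J = [[4, 1, 0, 0], [0, 4, 0, 0], [0, 0, 4, 0], [0, 0, 0, 4]]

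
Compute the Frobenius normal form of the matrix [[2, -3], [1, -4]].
R = [[0, 5], [1, -2]]

The invariant factors of A (the non-unit diagonal entries of the Smith normal form of xI - A over ℚ[x]) are x^2 + 2x - 5, each dividing the next. The characteristic polynomial is their product, x^2 + 2x - 5.

The rational canonical form is the block-diagonal matrix of companion matrices C(f_i):
R = [[0, 5], [1, -2]].

Note the characteristic polynomial does not split into linear factors over ℚ, so A has no Jordan form over ℚ; the rational canonical form exists over any field.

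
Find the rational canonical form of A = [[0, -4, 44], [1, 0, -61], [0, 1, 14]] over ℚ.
R = [[0, 0, 100], [1, 0, -65], [0, 1, 14]]

The invariant factors of A (the non-unit diagonal entries of the Smith normal form of xI - A over ℚ[x]) are (x - 5)^2(x - 4), each dividing the next. The characteristic polynomial is their product, (x - 5)^2(x - 4).

The rational canonical form is the block-diagonal matrix of companion matrices C(f_i):
R = [[0, 0, 100], [1, 0, -65], [0, 1, 14]].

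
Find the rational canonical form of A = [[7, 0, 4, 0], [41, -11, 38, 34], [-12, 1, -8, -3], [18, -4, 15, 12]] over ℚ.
The invariant factors of A (the non-unit diagonal entries of the Smith normal form of xI - A over ℚ[x]) are (x^2 + 1)^2, each dividing the next. The characteristic polynomial is their product, (x^2 + 1)^2.

The rational canonical form is the block-diagonal matrix of companion matrices C(f_i):
R = [[0, 0, 0, -1], [1, 0, 0, 0], [0, 1, 0, -2], [0, 0, 1, 0]].

Note the characteristic polynomial does not split into linear factors over ℚ, so A has no Jordan form over ℚ; the rational canonical form exists over any field.

R = [[0, 0, 0, -1], [1, 0, 0, 0], [0, 1, 0, -2], [0, 0, 1, 0]]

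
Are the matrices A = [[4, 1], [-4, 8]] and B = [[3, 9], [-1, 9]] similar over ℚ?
Two matrices over a field are similar if and only if they have the same invariant factors.

Both A and B have characteristic polynomial (x - 6)^2 and minimal polynomial (x - 6)^2. Computing further, both have invariant factors (x - 6)^2. Hence A and B are similar.

Yes.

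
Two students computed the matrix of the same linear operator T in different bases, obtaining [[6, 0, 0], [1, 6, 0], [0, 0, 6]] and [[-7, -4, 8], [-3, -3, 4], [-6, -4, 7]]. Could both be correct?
trace(A) = 18 but trace(B) = -3. The trace is a similarity invariant, so A and B are not similar.

No.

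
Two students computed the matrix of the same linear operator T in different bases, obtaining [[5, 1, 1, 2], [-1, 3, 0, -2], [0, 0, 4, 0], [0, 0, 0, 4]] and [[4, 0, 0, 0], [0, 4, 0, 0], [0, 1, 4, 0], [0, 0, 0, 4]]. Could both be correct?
Both have characteristic polynomial (x - 4)^4, but the minimal polynomial of A is (x - 4)^3 while the minimal polynomial of B is (x - 4)^2. The minimal polynomial is a similarity invariant, so A and B are not similar.

No.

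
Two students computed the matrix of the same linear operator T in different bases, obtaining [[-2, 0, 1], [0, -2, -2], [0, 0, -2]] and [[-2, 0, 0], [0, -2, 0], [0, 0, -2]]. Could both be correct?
Both have characteristic polynomial (x + 2)^3, but the minimal polynomial of A is (x + 2)^2 while the minimal polynomial of B is x + 2. The minimal polynomial is a similarity invariant, so A and B are not similar.

No.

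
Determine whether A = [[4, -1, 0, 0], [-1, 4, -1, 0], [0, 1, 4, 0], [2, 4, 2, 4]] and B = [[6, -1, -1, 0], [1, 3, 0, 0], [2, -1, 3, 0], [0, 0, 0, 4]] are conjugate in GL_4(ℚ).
Two matrices over a field are similar if and only if they have the same invariant factors.

Both A and B have characteristic polynomial (x - 4)^4 and minimal polynomial (x - 4)^3. Computing further, both have invariant factors x - 4, (x - 4)^3. Hence A and B are similar.

Yes.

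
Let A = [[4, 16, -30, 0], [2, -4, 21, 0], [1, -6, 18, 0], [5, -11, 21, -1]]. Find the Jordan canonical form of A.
The characteristic polynomial is det(xI - A) = (x - 6)^3(x + 1), so the eigenvalues are -1 (algebraic multiplicity 1), 6 (algebraic multiplicity 3).

For λ = -1: algebraic multiplicity 1 gives one 1×1 block.

For λ = 6: rank(A - 6I) = 3, rank((A - 6I)^2) = 2, rank((A - 6I)^3) = 1. The eigenspace has dimension 4 - 3 = 1, so there is 1 Jordan block; the rank sequence gives block sizes [3].

Assembling the blocks gives the Jordan form J above.

J = [[-1, 0, 0, 0], [0, 6, 1, 0], [0, 0, 6, 1], [0, 0, 0, 6]]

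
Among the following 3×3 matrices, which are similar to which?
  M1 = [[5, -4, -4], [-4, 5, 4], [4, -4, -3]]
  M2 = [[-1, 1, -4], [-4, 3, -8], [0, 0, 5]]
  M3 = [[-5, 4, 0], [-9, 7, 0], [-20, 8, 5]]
Characteristic polynomials: χ_{M1} = (x - 5)(x - 1)^2, χ_{M2} = (x - 5)(x - 1)^2, χ_{M3} = (x - 5)(x - 1)^2.

{M1}: invariant factors x - 1, (x - 5)(x - 1).

{M2, M3}: invariant factors (x - 5)(x - 1)^2.

Matrices are similar if and only if their invariant-factor lists agree; the partition into similarity classes is {M1}, {M2, M3}.

2 classes: {M1}, {M2, M3}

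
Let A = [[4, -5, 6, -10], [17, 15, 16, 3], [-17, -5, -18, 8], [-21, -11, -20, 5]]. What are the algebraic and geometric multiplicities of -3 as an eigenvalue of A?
The characteristic polynomial is (x - 6)^2(x + 3)^2, so the factor x + 3 appears with exponent 2: the algebraic multiplicity is 2.

rank(A + 3I) = 3, so the eigenspace has dimension 4 - 3 = 1: the geometric multiplicity is 1.

Since 1 < 2, A is not diagonalizable.

algebraic multiplicity 2, geometric multiplicity 1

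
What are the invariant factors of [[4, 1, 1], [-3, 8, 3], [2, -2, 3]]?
x - 5, (x - 5)^2

The Jordan structure of A has elementary divisors (x - 5)^2, (x - 5). Arranging the block sizes at each eigenvalue in decreasing order and taking row products gives the invariant factors.

Invariant factors (smallest first, each dividing the next): x - 5, (x - 5)^2.

Check: the last factor (x - 5)^2 is the minimal polynomial, and the product (x - 5)^3 is the characteristic polynomial.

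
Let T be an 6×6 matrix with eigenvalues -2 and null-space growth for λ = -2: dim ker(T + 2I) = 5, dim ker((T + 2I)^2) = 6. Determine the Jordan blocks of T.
λ = -2: successive nullity increments [5, 1] count blocks of size ≥ k; block sizes are [2, 1, 1, 1, 1].

Jordan blocks: (-2, 2), (-2, 1), (-2, 1), (-2, 1), (-2, 1)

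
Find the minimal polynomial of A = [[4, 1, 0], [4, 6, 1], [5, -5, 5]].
m_A(x) = (x - 5)^3

The characteristic polynomial factors as (x - 5)^3. The minimal polynomial is ∏(x - λ)^{k_λ} where k_λ is the size of the largest Jordan block at λ.

For λ = 5: rank(A - 5I) = 2, and the largest Jordan block has size 3 (the smallest k with rank((A - 5I)^k) = rank((A - 5I)^(k+1))).

So m_A(x) = (x - 5)^3.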